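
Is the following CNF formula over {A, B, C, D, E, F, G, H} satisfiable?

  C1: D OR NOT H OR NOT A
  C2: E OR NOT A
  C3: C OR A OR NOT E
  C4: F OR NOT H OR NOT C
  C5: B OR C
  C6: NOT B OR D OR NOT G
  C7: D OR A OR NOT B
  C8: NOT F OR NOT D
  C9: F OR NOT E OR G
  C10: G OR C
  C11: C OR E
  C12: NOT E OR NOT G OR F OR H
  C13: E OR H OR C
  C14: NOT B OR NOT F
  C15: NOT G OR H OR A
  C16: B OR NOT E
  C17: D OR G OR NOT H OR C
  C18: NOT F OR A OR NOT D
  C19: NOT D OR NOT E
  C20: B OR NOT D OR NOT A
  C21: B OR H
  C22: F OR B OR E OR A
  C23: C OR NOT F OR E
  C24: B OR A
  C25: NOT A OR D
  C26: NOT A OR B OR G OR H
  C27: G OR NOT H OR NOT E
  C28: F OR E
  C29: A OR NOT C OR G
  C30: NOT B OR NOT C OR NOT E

Case E = true:
From the singleton clause (B), B = true.
From the singleton clause (NOT F), F = false.
From the singleton clause (G), G = true.
From the singleton clause (D), D = true.
But (NOT D) is also a unit clause — contradiction.
So E must be the other value — set E = false.
From the singleton clause (NOT A), A = false.
From the singleton clause (C), C = true.
From the singleton clause (B), B = true.
From the singleton clause (D), D = true.
From the singleton clause (NOT F), F = false.
But (F) is also a unit clause — contradiction.
Both values of E lead to a conflict.
No assignment satisfies every clause.

Unsatisfiable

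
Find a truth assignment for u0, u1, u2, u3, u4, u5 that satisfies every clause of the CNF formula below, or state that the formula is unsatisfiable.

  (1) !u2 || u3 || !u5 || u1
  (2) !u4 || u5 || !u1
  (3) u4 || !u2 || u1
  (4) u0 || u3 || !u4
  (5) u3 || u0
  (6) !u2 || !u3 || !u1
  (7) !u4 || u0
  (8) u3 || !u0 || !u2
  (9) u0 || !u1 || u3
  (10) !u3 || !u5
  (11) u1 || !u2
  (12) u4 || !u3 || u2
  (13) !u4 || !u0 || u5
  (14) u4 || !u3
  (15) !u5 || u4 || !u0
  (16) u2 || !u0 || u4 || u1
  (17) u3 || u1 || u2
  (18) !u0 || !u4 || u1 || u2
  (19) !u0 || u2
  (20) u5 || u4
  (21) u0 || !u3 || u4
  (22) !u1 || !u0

Suppose u3 = true.
Unit clause (!u5) forces u5 = false.
Unit clause (u4) forces u4 = true.
Unit clause (!u1) forces u1 = false.
Unit clause (u0) forces u0 = true.
That conflicts with the unit clause (!u0).
So u3 must be the other value — set u3 = false.
Unit clause (u0) forces u0 = true.
Unit clause (!u2) forces u2 = false.
That conflicts with the unit clause (u2).
Both values of u3 lead to a conflict.

UNSATISFIABLE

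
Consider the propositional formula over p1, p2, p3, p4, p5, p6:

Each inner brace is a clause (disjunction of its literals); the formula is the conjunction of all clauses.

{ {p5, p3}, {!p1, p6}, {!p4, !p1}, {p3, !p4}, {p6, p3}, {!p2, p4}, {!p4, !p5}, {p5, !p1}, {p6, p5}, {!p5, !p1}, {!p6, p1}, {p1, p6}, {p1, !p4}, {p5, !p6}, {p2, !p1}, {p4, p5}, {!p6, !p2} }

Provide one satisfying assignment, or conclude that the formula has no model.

UNSATISFIABLE

Branch on p5: set p5 = true.
From the singleton clause (!p4), p4 = false.
From the singleton clause (!p2), p2 = false.
From the singleton clause (!p1), p1 = false.
From the singleton clause (!p6), p6 = false.
But (p6) is also a unit clause — contradiction.
Undo p5 and try p5 = false.
From the singleton clause (p3), p3 = true.
From the singleton clause (!p1), p1 = false.
From the singleton clause (p6), p6 = true.
But (!p6) is also a unit clause — contradiction.
Both values of p5 lead to a conflict.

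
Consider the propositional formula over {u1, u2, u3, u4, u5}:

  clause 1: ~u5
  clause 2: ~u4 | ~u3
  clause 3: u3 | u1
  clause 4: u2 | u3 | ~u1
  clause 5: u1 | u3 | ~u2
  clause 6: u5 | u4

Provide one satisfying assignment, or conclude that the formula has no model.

u1: 1,  u2: 1,  u3: 0,  u4: 1,  u5: 0

(~u5) alone gives u5 = 0.
(u4) alone gives u4 = 1.
(~u3) alone gives u3 = 0.
(u1) alone gives u1 = 1.
(u2) alone gives u2 = 1.
All clauses are satisfied.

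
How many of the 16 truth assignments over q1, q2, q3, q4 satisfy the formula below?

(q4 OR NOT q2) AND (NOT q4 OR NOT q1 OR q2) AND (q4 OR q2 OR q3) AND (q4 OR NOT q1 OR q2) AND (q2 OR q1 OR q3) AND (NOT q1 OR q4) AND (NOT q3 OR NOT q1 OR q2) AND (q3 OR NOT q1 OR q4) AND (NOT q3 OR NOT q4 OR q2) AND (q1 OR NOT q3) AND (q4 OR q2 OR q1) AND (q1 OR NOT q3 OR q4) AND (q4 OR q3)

There are 2^4 = 16 truth assignments over (q1, q2, q3, q4).
Split on q1. With q1 = true, the clauses containing q1 are satisfied and NOT q1 drops from the rest; 2 of the 2^3 = 8 assignments to the other variables satisfy what remains.
With q1 = false, by the same count on the reduced clause set, 1 assignment works.
(One model: q1=F, q2=T, q3=F, q4=T.)
Total: 2 + 1 = 3.

3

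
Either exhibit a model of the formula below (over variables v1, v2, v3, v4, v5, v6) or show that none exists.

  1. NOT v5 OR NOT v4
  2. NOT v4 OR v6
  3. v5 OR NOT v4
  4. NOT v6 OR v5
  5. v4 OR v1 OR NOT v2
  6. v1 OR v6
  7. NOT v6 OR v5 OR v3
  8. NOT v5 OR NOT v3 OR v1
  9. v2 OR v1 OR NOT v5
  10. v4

From the singleton clause (v4), v4 = true.
From the singleton clause (NOT v5), v5 = false.
But (v5) is also a unit clause — contradiction.

UNSATISFIABLE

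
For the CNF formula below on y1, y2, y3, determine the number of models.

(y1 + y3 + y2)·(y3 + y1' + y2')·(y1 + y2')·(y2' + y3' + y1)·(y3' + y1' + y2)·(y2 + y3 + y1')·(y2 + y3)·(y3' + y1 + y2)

1

There are 2^3 = 8 truth assignments over (y1, y2, y3).
Check each against the 8 clauses (columns in the order y1, y2, y3):
  F F F  ✗ fails (y1 + y3 + y2)
  F F T  ✗ fails (y3' + y1 + y2)
  F T F  ✗ fails (y1 + y2')
  F T T  ✗ fails (y1 + y2')
  T F F  ✗ fails (y2 + y3 + y1')
  T F T  ✗ fails (y3' + y1' + y2)
  T T F  ✗ fails (y3 + y1' + y2')
  T T T  ✓ satisfies all
1 of the 8 rows is a model.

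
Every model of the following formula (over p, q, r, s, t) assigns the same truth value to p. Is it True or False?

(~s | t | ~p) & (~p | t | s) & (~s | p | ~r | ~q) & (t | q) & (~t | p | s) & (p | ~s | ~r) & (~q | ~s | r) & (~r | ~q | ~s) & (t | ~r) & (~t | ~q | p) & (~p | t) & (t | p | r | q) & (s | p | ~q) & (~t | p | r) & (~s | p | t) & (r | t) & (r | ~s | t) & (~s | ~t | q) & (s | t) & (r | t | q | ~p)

Suppose p = 0.
Case t = 1:
(s) alone gives s = 1.
(~r) alone gives r = 0.
That conflicts with the unit clause (r).
That branch fails; take t = 0 instead.
(q) alone gives q = 1.
(~r) alone gives r = 0.
That conflicts with the unit clause (r).
Either choice for t ends in contradiction.
So every satisfying assignment has p = True.

True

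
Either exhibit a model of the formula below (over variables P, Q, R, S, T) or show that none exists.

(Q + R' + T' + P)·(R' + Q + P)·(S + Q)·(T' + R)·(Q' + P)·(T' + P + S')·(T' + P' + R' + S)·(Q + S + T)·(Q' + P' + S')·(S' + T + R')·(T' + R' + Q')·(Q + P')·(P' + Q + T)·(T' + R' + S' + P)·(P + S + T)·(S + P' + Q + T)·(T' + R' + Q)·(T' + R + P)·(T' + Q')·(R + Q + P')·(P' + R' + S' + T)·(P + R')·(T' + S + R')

P=1, Q=1, R=1, S=0, T=0

Suppose S = 0.
The clause (Q) is unit, so Q = 1.
The clause (P) is unit, so P = 1.
The clause (T') is unit, so T = 0.
Every clause is now satisfied; R is unconstrained.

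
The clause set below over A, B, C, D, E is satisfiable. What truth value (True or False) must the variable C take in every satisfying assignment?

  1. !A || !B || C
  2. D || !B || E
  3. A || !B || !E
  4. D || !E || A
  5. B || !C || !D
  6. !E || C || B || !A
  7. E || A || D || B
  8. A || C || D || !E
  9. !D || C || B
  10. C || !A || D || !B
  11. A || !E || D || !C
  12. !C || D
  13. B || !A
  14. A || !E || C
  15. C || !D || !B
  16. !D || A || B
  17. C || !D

True

Suppose C = false.
Unit clause (!D) forces D = false.
Case A = false:
Unit clause (!E) forces E = false.
Unit clause (!B) forces B = false.
Now (B) is unsatisfied and unit — conflict.
So A must be the other value — set A = true.
Unit clause (!B) forces B = false.
Now (B) is unsatisfied and unit — conflict.
Neither A = true nor A = false works.
So every satisfying assignment has C = True.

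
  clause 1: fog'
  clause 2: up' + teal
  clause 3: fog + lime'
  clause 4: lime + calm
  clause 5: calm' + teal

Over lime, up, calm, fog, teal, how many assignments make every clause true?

There are 2^5 = 32 truth assignments over (lime, up, calm, fog, teal).
Split on calm. With calm = 1, the clauses containing calm are satisfied and calm' drops from the rest; 2 of the 2^4 = 16 assignments to the other variables satisfy what remains.
With calm = 0, by the same count on the reduced clause set, 0 assignments work.
(One model: lime=F, up=F, calm=T, fog=F, teal=T.)
Total: 2 + 0 = 2.

2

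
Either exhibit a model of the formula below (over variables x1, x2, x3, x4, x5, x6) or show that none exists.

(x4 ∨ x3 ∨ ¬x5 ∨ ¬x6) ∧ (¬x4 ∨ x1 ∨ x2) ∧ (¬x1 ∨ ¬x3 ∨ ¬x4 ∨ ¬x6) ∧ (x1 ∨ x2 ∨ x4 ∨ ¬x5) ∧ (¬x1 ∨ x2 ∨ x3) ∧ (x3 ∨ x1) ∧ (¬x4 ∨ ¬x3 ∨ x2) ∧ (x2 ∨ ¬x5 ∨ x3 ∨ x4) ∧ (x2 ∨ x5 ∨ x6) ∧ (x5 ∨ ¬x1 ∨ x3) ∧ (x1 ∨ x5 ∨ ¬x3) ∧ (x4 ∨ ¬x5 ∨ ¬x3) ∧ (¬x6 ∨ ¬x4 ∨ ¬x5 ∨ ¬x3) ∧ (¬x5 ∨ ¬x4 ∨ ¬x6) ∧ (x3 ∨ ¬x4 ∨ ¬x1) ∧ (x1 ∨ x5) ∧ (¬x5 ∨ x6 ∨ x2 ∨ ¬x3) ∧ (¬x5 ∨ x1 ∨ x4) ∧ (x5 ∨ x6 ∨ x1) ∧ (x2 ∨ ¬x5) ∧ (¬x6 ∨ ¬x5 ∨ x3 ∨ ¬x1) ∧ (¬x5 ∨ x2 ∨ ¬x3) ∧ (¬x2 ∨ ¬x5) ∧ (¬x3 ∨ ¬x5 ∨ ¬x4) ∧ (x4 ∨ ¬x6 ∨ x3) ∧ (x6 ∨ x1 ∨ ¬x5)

Case x3 = True:
Case x4 = False:
(¬x5) alone gives x5 = False.
(x1) alone gives x1 = True.
Case x2 = True:
No clause remains; x6 is free.

x1 ↦ True, x2 ↦ True, x3 ↦ True, x4 ↦ False, x5 ↦ False, x6 ↦ False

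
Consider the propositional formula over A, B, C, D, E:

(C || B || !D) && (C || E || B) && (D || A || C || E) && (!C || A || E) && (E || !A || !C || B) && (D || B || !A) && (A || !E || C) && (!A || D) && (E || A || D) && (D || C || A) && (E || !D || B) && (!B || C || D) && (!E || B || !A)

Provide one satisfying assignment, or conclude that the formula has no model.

A ↦ false, B ↦ false, C ↦ true, D ↦ false, E ↦ true

Branch on A: set A = false.
Branch on C: set C = true.
From the singleton clause (E), E = true.
All clauses hold; B, D can take either value.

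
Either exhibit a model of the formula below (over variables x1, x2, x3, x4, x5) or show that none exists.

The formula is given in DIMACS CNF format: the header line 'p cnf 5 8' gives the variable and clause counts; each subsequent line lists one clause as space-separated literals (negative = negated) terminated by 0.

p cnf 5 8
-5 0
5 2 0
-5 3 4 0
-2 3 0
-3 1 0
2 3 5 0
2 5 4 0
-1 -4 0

x1 ↦ True, x2 ↦ True, x3 ↦ True, x4 ↦ False, x5 ↦ False

Unit clause (¬x5) forces x5 = False.
Unit clause (x2) forces x2 = True.
Unit clause (x3) forces x3 = True.
Unit clause (x1) forces x1 = True.
Unit clause (¬x4) forces x4 = False.
All clauses are satisfied.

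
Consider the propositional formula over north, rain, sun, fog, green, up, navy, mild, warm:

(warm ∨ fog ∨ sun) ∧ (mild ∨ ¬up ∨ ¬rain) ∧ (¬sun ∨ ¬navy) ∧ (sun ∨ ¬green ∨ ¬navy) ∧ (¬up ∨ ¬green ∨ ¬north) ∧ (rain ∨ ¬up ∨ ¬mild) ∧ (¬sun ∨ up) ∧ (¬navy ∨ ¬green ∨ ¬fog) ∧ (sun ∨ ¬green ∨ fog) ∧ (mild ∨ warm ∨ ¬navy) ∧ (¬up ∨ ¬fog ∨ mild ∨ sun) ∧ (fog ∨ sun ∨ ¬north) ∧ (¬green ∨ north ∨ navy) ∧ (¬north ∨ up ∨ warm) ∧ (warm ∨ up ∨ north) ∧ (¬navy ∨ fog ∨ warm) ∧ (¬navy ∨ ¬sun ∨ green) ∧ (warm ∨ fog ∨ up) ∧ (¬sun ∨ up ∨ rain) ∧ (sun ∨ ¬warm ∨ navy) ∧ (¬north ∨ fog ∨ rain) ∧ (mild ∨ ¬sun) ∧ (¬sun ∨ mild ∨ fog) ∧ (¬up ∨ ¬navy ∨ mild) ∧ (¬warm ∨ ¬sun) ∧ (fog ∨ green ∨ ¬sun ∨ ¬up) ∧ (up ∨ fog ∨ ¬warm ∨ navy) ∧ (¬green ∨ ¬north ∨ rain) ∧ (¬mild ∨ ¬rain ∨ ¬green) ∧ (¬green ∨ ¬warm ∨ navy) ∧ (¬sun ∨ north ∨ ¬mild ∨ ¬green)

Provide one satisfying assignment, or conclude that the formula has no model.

Case sun = False:
Case warm = False:
The clause (fog) is unit, so fog = True.
Case green = False:
Case mild = True:
Case rain = True:
Case north = True:
The clause (up) is unit, so up = True.
All clauses hold; navy can take either value.

north: True,  rain: True,  sun: False,  fog: True,  green: False,  up: True,  navy: False,  mild: True,  warm: False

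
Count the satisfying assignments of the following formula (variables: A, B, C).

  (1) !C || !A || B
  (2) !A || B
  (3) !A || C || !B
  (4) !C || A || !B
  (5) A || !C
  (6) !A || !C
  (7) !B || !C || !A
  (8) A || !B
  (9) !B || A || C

There are 2^3 = 8 truth assignments over (A, B, C).
Split on A. With A = true, the clauses containing A are satisfied and !A drops from the rest; 0 of the 2^2 = 4 assignments to the other variables satisfy what remains.
With A = false, by the same count on the reduced clause set, 1 assignment works.
(One model: A=F, B=F, C=F.)
Total: 0 + 1 = 1.

1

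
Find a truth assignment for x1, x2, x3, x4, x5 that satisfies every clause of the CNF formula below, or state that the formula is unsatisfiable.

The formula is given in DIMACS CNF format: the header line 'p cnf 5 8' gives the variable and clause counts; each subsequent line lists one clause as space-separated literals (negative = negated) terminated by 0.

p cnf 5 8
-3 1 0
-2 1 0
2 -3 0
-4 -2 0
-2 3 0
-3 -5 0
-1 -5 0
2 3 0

Suppose x3 = True.
From the singleton clause (x1), x1 = True.
From the singleton clause (x2), x2 = True.
From the singleton clause (¬x4), x4 = False.
From the singleton clause (¬x5), x5 = False.
All clauses are satisfied.

x1: True, x2: True, x3: True, x4: False, x5: False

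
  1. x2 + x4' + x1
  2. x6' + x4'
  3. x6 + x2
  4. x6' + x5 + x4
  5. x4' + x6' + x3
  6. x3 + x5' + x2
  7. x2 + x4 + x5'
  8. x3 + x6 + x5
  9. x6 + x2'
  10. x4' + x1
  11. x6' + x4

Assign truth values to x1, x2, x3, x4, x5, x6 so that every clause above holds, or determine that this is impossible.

UNSATISFIABLE

Branch on x6: set x6 = 0.
(x2) alone gives x2 = 1.
That conflicts with the unit clause (x2').
Undo x6 and try x6 = 1.
(x4') alone gives x4 = 0.
That conflicts with the unit clause (x4).
Neither x6 = 1 nor x6 = 0 works.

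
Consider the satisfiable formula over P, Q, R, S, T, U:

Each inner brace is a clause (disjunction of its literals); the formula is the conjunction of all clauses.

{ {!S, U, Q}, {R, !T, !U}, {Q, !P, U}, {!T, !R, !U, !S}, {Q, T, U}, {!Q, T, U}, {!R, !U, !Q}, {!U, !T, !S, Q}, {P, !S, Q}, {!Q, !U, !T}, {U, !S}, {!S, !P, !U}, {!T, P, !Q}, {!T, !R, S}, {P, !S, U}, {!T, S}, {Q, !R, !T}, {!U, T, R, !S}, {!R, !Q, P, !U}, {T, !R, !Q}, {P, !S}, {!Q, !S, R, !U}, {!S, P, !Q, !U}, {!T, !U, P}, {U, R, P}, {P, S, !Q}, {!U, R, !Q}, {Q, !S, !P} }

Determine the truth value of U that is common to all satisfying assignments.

Suppose U = false.
From the singleton clause (!S), S = false.
From the singleton clause (!T), T = false.
From the singleton clause (Q), Q = true.
That conflicts with the unit clause (!Q).
So every satisfying assignment has U = True.

True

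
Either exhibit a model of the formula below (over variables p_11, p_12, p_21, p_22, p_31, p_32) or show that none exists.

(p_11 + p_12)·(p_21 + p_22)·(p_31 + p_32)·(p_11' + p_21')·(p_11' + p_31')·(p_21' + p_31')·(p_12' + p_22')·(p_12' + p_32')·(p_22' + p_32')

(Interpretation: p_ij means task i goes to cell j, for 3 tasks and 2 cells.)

UNSATISFIABLE

Case p_11 = 1:
(p_21') alone gives p_21 = 0.
(p_22) alone gives p_22 = 1.
(p_31') alone gives p_31 = 0.
(p_32) alone gives p_32 = 1.
Now (p_32') is unsatisfied and unit — conflict.
That branch fails; take p_11 = 0 instead.
(p_12) alone gives p_12 = 1.
(p_22') alone gives p_22 = 0.
(p_21) alone gives p_21 = 1.
(p_31') alone gives p_31 = 0.
(p_32) alone gives p_32 = 1.
Now (p_32') is unsatisfied and unit — conflict.
Both values of p_11 lead to a conflict.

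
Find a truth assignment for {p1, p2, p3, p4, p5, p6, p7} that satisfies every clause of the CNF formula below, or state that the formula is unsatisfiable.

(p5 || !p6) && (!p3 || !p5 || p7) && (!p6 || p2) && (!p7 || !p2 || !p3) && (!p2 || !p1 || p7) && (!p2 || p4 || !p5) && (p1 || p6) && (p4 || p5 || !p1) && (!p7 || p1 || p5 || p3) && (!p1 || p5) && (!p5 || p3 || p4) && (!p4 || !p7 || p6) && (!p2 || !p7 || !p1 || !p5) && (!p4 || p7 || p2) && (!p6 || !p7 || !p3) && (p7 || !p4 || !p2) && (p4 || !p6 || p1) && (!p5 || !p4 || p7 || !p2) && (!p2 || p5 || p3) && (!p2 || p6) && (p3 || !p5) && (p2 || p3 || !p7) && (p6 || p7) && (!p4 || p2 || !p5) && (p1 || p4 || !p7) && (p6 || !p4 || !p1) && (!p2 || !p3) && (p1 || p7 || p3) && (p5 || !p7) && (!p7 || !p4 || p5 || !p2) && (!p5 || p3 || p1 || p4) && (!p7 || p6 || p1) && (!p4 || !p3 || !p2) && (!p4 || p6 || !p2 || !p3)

p1=true; p2=false; p3=true; p4=false; p5=true; p6=false; p7=true

Branch on p5: set p5 = true.
The clause (p3) is unit, so p3 = true.
The clause (p7) is unit, so p7 = true.
The clause (!p2) is unit, so p2 = false.
The clause (!p6) is unit, so p6 = false.
The clause (p1) is unit, so p1 = true.
The clause (!p4) is unit, so p4 = false.
Every clause now holds.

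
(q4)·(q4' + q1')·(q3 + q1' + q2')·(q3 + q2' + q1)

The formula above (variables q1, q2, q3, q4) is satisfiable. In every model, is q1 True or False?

Suppose q1 = 1.
Unit clause (q4) forces q4 = 1.
But (q4') is also a unit clause — contradiction.
So every satisfying assignment has q1 = False.

False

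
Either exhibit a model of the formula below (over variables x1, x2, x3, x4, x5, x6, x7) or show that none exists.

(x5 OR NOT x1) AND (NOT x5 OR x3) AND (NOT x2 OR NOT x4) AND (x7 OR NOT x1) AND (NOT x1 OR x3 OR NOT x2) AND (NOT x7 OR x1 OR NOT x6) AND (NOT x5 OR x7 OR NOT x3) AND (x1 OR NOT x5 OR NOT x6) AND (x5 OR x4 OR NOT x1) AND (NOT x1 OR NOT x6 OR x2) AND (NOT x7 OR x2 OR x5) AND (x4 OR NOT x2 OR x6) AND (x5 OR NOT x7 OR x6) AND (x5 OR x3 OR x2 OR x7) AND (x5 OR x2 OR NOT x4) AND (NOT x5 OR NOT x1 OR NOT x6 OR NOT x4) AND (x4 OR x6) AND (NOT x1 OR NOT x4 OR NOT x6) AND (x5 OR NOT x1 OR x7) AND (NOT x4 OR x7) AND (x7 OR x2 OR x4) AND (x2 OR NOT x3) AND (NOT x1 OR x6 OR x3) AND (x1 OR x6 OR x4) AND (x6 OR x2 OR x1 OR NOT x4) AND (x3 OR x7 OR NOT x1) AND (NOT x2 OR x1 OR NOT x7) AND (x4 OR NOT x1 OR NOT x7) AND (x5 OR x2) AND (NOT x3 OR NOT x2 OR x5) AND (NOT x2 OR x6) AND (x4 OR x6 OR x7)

x1=false,  x2=true,  x3=false,  x4=false,  x5=false,  x6=true,  x7=false

Case x5 = false:
Unit clause (NOT x1) forces x1 = false.
Unit clause (x2) forces x2 = true.
Unit clause (NOT x4) forces x4 = false.
Unit clause (x6) forces x6 = true.
Unit clause (NOT x7) forces x7 = false.
Unit clause (NOT x3) forces x3 = false.
All clauses are satisfied.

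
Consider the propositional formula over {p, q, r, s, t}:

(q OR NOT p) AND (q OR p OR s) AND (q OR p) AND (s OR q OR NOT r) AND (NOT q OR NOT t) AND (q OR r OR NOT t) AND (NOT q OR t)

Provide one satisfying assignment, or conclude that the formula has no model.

Try q = true.
Unit clause (NOT t) forces t = false.
Now (t) is unsatisfied and unit — conflict.
That branch fails; take q = false instead.
Unit clause (NOT p) forces p = false.
Now (p) is unsatisfied and unit — conflict.
Neither q = true nor q = false works.

UNSATISFIABLE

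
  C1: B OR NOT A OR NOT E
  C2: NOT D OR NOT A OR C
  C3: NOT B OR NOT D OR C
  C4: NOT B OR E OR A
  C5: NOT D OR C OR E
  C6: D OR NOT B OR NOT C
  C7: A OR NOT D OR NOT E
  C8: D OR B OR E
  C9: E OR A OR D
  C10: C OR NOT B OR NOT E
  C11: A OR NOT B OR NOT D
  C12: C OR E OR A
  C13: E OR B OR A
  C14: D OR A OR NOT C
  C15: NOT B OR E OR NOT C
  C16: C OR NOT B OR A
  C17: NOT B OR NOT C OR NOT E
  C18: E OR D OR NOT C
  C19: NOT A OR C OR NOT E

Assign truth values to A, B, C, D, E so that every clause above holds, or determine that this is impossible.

Branch on B: set B = true.
Branch on D: set D = false.
(NOT C) alone gives C = false.
(NOT E) alone gives E = false.
(A) alone gives A = true.
All clauses are satisfied.

A=true,  B=true,  C=false,  D=false,  E=false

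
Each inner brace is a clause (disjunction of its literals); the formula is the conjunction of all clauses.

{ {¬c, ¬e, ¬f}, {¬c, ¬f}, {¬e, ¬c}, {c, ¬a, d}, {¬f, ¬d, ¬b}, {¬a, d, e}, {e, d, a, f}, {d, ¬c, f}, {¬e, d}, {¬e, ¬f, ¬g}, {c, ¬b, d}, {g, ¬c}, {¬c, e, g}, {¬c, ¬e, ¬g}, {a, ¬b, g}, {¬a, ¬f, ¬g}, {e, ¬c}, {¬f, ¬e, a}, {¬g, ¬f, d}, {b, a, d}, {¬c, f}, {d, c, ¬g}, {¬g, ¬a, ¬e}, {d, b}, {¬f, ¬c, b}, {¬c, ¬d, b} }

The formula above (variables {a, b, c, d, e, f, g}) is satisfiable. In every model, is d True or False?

True

Suppose d = False.
From the singleton clause (¬e), e = False.
From the singleton clause (¬a), a = False.
From the singleton clause (f), f = True.
From the singleton clause (¬c), c = False.
From the singleton clause (¬b), b = False.
That conflicts with the unit clause (b).
So every satisfying assignment has d = True.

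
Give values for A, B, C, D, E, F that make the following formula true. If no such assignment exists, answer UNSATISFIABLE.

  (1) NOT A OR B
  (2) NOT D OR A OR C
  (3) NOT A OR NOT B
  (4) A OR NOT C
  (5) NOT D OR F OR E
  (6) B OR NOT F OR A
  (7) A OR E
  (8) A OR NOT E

Branch on A: set A = false.
Unit clause (NOT C) forces C = false.
Unit clause (NOT D) forces D = false.
Unit clause (E) forces E = true.
That conflicts with the unit clause (NOT E).
Undo A and try A = true.
Unit clause (B) forces B = true.
That conflicts with the unit clause (NOT B).
Both values of A lead to a conflict.

UNSATISFIABLE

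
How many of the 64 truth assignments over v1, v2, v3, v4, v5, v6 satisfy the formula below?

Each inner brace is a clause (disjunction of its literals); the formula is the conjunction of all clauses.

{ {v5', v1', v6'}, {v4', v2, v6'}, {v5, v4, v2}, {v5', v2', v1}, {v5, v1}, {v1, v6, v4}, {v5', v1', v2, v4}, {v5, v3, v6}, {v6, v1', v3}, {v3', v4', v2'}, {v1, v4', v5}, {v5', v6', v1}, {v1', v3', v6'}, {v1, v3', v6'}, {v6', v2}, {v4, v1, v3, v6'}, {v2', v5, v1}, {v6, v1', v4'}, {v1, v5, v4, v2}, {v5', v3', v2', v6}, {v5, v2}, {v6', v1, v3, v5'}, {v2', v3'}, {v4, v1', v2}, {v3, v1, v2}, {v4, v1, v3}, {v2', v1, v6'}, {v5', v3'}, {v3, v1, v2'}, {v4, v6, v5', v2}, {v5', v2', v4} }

There are 2^6 = 64 truth assignments over (v1, v2, v3, v4, v5, v6).
Split on v4. With v4 = 1, the clauses containing v4 are satisfied and v4' drops from the rest; 1 of the 2^5 = 32 assignments to the other variables satisfy what remains.
With v4 = 0, by the same count on the reduced clause set, 1 assignment works.
Total: 1 + 1 = 2.

2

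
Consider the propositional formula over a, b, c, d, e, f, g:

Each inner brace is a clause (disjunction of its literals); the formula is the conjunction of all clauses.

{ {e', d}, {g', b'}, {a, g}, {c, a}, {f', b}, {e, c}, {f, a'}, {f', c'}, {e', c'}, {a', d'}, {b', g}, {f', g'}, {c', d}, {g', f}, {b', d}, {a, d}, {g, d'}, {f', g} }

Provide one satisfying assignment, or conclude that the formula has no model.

UNSATISFIABLE

Try e = 0.
(c) alone gives c = 1.
(f') alone gives f = 0.
(a') alone gives a = 0.
(g) alone gives g = 1.
Now (g') is unsatisfied and unit — conflict.
So e must be the other value — set e = 1.
(d) alone gives d = 1.
(c') alone gives c = 0.
(a) alone gives a = 1.
Now (a') is unsatisfied and unit — conflict.
Either choice for e ends in contradiction.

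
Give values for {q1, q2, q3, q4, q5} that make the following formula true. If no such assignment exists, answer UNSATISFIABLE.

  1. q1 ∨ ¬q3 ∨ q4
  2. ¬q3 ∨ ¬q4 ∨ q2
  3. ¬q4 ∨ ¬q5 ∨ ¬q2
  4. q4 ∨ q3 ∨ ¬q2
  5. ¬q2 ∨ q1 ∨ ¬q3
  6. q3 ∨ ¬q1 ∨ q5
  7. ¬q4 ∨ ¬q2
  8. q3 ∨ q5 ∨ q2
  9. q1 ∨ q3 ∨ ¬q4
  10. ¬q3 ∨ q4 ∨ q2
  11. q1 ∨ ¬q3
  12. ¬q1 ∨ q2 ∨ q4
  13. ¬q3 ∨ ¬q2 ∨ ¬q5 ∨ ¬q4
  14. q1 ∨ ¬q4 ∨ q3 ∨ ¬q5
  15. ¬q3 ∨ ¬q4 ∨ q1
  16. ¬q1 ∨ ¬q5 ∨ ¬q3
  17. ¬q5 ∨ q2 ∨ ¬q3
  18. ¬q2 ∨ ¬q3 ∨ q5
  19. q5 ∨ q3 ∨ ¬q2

Try q4 = False.
Try q1 = False.
The clause (¬q3) is unit, so q3 = False.
The clause (¬q2) is unit, so q2 = False.
The clause (q5) is unit, so q5 = True.
All clauses are satisfied.

q1: False, q2: False, q3: False, q4: False, q5: True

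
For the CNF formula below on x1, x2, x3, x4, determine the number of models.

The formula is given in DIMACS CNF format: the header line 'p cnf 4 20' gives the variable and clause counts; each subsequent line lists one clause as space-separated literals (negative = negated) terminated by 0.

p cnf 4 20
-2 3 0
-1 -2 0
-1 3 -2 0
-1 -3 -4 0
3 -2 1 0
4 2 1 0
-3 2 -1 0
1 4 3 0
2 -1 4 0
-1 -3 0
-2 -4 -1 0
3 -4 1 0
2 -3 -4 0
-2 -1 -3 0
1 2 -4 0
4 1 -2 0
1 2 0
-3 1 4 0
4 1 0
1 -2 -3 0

1

There are 2^4 = 16 truth assignments over (x1, x2, x3, x4).
Check each against the 20 clauses (columns in the order x1, x2, x3, x4):
  F F F F  ✗ fails (x4 ∨ x2 ∨ x1)
  F F F T  ✗ fails (x3 ∨ ¬x4 ∨ x1)
  F F T F  ✗ fails (x4 ∨ x2 ∨ x1)
  F F T T  ✗ fails (x2 ∨ ¬x3 ∨ ¬x4)
  F T F F  ✗ fails (¬x2 ∨ x3)
  F T F T  ✗ fails (¬x2 ∨ x3)
  F T T F  ✗ fails (x4 ∨ x1 ∨ ¬x2)
  F T T T  ✗ fails (x1 ∨ ¬x2 ∨ ¬x3)
  T F F F  ✗ fails (x2 ∨ ¬x1 ∨ x4)
  T F F T  ✓ satisfies all
  T F T F  ✗ fails (¬x3 ∨ x2 ∨ ¬x1)
  T F T T  ✗ fails (¬x1 ∨ ¬x3 ∨ ¬x4)
  T T F F  ✗ fails (¬x2 ∨ x3)
  T T F T  ✗ fails (¬x2 ∨ x3)
  T T T F  ✗ fails (¬x1 ∨ ¬x2)
  T T T T  ✗ fails (¬x1 ∨ ¬x2)
1 of the 16 rows is a model.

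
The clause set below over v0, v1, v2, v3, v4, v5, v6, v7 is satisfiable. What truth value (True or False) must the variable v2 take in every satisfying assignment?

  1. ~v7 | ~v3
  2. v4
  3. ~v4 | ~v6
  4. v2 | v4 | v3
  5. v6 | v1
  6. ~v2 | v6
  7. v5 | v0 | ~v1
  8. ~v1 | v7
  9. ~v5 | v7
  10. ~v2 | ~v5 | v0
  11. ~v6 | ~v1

False

Suppose v2 = 1.
From the singleton clause (v4), v4 = 1.
From the singleton clause (~v6), v6 = 0.
Now (v6) is unsatisfied and unit — conflict.
So every satisfying assignment has v2 = False.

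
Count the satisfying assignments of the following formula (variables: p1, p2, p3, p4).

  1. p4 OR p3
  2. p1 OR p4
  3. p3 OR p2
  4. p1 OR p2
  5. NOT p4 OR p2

There are 2^4 = 16 truth assignments over (p1, p2, p3, p4).
Split on p1. With p1 = true, the clauses containing p1 are satisfied and NOT p1 drops from the rest; 4 of the 2^3 = 8 assignments to the other variables satisfy what remains.
With p1 = false, by the same count on the reduced clause set, 2 assignments work.
(One model: p1=F, p2=T, p3=F, p4=T.)
Total: 4 + 2 = 6.

6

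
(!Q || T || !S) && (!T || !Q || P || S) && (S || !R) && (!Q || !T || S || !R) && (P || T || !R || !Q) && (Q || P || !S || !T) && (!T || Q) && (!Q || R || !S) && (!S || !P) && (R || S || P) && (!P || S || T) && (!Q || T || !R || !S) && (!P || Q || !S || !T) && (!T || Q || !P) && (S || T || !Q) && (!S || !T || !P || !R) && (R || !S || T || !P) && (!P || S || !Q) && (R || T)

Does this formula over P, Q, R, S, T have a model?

Suppose S = true.
From the singleton clause (!P), P = false.
Suppose Q = true.
From the singleton clause (T), T = true.
From the singleton clause (R), R = true.
Every clause now holds.
A satisfying assignment: P ↦ false, Q ↦ true, R ↦ true, S ↦ true, T ↦ true.

Yes, satisfiable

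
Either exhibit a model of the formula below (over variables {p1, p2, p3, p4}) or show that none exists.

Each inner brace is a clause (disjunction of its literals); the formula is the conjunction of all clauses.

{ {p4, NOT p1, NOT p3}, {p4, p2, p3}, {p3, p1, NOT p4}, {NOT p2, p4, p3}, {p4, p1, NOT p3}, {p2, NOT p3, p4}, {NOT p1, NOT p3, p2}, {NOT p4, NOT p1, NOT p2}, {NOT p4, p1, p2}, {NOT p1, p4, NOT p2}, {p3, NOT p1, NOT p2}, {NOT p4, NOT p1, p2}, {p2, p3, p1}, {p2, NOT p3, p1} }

p1 ↦ false, p2 ↦ true, p3 ↦ true, p4 ↦ true

Case p4 = true:
Case p3 = true:
Case p1 = false:
The clause (p2) is unit, so p2 = true.
Every clause now holds.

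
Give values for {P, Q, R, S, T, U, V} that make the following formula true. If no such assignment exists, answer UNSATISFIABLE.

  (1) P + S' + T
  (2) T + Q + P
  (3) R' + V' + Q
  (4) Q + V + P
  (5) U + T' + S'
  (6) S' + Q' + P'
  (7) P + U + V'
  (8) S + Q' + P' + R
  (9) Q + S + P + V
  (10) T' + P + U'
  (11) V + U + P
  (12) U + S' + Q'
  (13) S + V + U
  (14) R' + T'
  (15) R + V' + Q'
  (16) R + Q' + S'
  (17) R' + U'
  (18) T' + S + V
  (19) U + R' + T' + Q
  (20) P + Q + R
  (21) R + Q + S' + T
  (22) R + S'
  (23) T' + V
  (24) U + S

P ↦ 1, Q ↦ 0, R ↦ 1, S ↦ 1, T ↦ 0, U ↦ 0, V ↦ 0

Case R = 1:
The clause (T') is unit, so T = 0.
The clause (U') is unit, so U = 0.
The clause (S) is unit, so S = 1.
The clause (P) is unit, so P = 1.
The clause (Q') is unit, so Q = 0.
The clause (V') is unit, so V = 0.
This assignment satisfies each clause.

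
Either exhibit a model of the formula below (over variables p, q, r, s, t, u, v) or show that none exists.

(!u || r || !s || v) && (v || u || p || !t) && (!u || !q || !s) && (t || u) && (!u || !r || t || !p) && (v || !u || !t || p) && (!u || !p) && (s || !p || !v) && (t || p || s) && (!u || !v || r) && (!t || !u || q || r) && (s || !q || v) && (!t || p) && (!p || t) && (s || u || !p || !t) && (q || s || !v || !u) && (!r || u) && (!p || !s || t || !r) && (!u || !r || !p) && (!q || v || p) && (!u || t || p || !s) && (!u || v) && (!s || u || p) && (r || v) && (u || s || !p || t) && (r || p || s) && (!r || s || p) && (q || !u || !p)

Branch on t: set t = true.
(p) alone gives p = true.
(!u) alone gives u = false.
(s) alone gives s = true.
(!r) alone gives r = false.
(v) alone gives v = true.
Every clause is now satisfied; q is unconstrained.

p: true, q: false, r: false, s: true, t: true, u: false, v: true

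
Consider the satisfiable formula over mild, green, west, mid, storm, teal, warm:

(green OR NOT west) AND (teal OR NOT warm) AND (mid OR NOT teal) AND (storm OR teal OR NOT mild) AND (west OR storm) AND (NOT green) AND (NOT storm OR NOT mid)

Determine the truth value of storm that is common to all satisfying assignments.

True

Suppose storm = false.
(west) alone gives west = true.
(green) alone gives green = true.
Now (NOT green) is unsatisfied and unit — conflict.
So every satisfying assignment has storm = True.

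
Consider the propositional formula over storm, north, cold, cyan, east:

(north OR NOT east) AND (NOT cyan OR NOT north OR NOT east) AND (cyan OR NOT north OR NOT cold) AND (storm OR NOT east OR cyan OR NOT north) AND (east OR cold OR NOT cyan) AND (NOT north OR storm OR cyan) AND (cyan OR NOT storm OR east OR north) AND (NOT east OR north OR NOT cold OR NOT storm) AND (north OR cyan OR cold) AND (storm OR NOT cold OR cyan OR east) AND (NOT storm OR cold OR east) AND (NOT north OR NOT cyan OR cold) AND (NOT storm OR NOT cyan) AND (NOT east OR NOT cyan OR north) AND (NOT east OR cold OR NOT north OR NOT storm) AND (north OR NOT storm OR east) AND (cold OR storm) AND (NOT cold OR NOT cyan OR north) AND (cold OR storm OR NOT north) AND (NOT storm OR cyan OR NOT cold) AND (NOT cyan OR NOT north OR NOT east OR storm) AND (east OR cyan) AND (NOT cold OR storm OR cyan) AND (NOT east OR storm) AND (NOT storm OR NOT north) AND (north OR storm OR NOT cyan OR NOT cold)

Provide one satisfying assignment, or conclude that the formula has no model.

Case north = true:
From the singleton clause (NOT storm), storm = false.
From the singleton clause (cyan), cyan = true.
From the singleton clause (NOT east), east = false.
From the singleton clause (cold), cold = true.
Every clause now holds.

storm ↦ false; north ↦ true; cold ↦ true; cyan ↦ true; east ↦ false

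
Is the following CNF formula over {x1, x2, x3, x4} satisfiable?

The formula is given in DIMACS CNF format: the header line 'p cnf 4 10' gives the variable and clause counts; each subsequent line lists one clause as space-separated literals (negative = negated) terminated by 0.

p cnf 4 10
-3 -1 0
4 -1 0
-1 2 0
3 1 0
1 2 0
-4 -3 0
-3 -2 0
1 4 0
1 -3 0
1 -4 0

Suppose x3 = False.
From the singleton clause (x1), x1 = True.
From the singleton clause (x4), x4 = True.
From the singleton clause (x2), x2 = True.
All clauses are satisfied.
A satisfying assignment: x1 ↦ True; x2 ↦ True; x3 ↦ False; x4 ↦ True.

Yes, satisfiable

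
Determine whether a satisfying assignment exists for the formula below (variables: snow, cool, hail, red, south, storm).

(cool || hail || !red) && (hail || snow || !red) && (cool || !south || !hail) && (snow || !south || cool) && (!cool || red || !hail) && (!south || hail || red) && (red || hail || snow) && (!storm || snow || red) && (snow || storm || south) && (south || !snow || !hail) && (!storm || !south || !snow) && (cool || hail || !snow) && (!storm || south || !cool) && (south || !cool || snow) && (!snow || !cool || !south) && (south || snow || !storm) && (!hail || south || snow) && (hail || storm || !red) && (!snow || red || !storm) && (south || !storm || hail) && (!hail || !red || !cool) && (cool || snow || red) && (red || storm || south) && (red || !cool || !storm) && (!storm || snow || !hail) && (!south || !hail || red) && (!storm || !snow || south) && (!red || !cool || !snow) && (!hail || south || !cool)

No, unsatisfiable

Try cool = true.
Try red = true.
The clause (!hail) is unit, so hail = false.
The clause (snow) is unit, so snow = true.
That conflicts with the unit clause (!snow).
Backtrack on red: now try red = false.
The clause (!hail) is unit, so hail = false.
The clause (!south) is unit, so south = false.
The clause (snow) is unit, so snow = true.
The clause (!storm) is unit, so storm = false.
That conflicts with the unit clause (storm).
Both values of red lead to a conflict.
Backtrack on cool: now try cool = false.
Try hail = true.
The clause (!south) is unit, so south = false.
The clause (!snow) is unit, so snow = false.
That conflicts with the unit clause (snow).
Backtrack on hail: now try hail = false.
The clause (!red) is unit, so red = false.
The clause (!south) is unit, so south = false.
The clause (snow) is unit, so snow = true.
That conflicts with the unit clause (!snow).
Both values of hail lead to a conflict.
Both values of cool lead to a conflict.
No assignment satisfies every clause.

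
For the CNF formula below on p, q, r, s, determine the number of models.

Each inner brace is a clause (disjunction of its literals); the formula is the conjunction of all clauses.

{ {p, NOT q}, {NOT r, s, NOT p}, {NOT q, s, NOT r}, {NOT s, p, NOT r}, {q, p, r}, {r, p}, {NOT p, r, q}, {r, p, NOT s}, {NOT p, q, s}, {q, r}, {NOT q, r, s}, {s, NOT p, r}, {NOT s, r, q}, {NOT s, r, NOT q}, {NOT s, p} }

3

There are 2^4 = 16 truth assignments over (p, q, r, s).
Check each against the 15 clauses (columns in the order p, q, r, s):
  F F F F  ✗ fails (q OR p OR r)
  F F F T  ✗ fails (q OR p OR r)
  F F T F  ✓ satisfies all
  F F T T  ✗ fails (NOT s OR p OR NOT r)
  F T F F  ✗ fails (p OR NOT q)
  F T F T  ✗ fails (p OR NOT q)
  F T T F  ✗ fails (p OR NOT q)
  F T T T  ✗ fails (p OR NOT q)
  T F F F  ✗ fails (NOT p OR r OR q)
  T F F T  ✗ fails (NOT p OR r OR q)
  T F T F  ✗ fails (NOT r OR s OR NOT p)
  T F T T  ✓ satisfies all
  T T F F  ✗ fails (NOT q OR r OR s)
  T T F T  ✗ fails (NOT s OR r OR NOT q)
  T T T F  ✗ fails (NOT r OR s OR NOT p)
  T T T T  ✓ satisfies all
3 of the 16 rows are models.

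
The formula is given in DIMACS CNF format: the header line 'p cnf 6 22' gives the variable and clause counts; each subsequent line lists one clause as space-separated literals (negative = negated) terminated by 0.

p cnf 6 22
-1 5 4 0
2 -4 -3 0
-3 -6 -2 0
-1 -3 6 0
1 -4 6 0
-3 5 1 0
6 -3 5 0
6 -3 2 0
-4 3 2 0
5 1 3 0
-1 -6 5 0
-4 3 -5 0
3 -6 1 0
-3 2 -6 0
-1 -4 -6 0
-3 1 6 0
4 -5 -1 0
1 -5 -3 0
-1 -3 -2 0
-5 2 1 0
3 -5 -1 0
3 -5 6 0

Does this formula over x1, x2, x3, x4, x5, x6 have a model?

Satisfiable

Branch on x1: set x1 = True.
Branch on x5: set x5 = False.
(x4) alone gives x4 = True.
(¬x6) alone gives x6 = False.
(¬x3) alone gives x3 = False.
(x2) alone gives x2 = True.
Every clause now holds.
A satisfying assignment: x1=True; x2=True; x3=False; x4=True; x5=False; x6=False.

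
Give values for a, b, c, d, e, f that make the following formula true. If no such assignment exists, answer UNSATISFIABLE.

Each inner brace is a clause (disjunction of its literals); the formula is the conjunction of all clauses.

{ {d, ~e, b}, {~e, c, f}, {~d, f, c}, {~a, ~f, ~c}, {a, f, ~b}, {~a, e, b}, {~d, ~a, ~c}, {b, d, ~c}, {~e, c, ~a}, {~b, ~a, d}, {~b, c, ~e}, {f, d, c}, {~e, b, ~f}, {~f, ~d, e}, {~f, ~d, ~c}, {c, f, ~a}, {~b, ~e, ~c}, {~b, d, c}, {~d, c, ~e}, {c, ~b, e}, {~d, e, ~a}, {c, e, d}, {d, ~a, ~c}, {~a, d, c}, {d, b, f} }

a=0, b=0, c=1, d=1, e=1, f=0

Case d = 1:
Case f = 0:
Unit clause (c) forces c = 1.
Unit clause (~a) forces a = 0.
Unit clause (~b) forces b = 0.
Every clause is now satisfied; e is unconstrained.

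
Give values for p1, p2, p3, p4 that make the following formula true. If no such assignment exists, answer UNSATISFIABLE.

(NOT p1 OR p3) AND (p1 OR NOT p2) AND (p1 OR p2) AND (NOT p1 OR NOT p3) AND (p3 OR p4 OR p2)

UNSATISFIABLE

Try p1 = false.
The clause (NOT p2) is unit, so p2 = false.
Now (p2) is unsatisfied and unit — conflict.
Undo p1 and try p1 = true.
The clause (p3) is unit, so p3 = true.
Now (NOT p3) is unsatisfied and unit — conflict.
Both values of p1 lead to a conflict.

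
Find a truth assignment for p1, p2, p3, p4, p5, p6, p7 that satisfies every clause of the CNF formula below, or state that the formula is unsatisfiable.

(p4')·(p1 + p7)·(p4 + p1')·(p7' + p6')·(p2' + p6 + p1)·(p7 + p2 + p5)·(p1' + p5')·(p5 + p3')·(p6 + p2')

p1=0, p2=0, p3=0, p4=0, p5=0, p6=0, p7=1

Unit clause (p4') forces p4 = 0.
Unit clause (p1') forces p1 = 0.
Unit clause (p7) forces p7 = 1.
Unit clause (p6') forces p6 = 0.
Unit clause (p2') forces p2 = 0.
Branch on p5: set p5 = 0.
Unit clause (p3') forces p3 = 0.
Every clause now holds.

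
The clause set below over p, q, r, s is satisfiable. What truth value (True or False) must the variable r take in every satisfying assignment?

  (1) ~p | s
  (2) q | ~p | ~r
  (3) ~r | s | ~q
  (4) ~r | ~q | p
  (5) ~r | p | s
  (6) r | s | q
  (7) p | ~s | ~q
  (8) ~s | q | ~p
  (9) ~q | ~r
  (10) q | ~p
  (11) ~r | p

Suppose r = 1.
(~q) alone gives q = 0.
(~p) alone gives p = 0.
That conflicts with the unit clause (p).
So every satisfying assignment has r = False.

False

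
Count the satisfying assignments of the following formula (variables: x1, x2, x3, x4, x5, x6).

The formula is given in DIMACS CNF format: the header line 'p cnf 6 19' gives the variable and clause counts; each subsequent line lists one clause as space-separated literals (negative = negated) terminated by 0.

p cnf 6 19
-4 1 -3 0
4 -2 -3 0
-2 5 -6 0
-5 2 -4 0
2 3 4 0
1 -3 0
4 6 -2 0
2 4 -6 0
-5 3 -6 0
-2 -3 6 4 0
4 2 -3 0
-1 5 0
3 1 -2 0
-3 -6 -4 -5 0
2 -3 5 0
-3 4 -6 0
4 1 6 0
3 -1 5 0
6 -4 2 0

3

There are 2^6 = 64 truth assignments over (x1, x2, x3, x4, x5, x6).
Split on x5. With x5 = True, the clauses containing x5 are satisfied and ¬x5 drops from the rest; 2 of the 2^5 = 32 assignments to the other variables satisfy what remains.
With x5 = False, by the same count on the reduced clause set, 1 assignment works.
(One model: x1=F, x2=F, x3=F, x4=T, x5=F, x6=T.)
Total: 2 + 1 = 3.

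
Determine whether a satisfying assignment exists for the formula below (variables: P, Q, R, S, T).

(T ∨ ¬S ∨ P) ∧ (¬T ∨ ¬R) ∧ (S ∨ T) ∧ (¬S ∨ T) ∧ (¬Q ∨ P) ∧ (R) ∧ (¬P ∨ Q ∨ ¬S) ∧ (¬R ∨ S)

Unit clause (R) forces R = True.
Unit clause (¬T) forces T = False.
Unit clause (S) forces S = True.
But (¬S) is also a unit clause — contradiction.
No assignment satisfies every clause.

Unsatisfiable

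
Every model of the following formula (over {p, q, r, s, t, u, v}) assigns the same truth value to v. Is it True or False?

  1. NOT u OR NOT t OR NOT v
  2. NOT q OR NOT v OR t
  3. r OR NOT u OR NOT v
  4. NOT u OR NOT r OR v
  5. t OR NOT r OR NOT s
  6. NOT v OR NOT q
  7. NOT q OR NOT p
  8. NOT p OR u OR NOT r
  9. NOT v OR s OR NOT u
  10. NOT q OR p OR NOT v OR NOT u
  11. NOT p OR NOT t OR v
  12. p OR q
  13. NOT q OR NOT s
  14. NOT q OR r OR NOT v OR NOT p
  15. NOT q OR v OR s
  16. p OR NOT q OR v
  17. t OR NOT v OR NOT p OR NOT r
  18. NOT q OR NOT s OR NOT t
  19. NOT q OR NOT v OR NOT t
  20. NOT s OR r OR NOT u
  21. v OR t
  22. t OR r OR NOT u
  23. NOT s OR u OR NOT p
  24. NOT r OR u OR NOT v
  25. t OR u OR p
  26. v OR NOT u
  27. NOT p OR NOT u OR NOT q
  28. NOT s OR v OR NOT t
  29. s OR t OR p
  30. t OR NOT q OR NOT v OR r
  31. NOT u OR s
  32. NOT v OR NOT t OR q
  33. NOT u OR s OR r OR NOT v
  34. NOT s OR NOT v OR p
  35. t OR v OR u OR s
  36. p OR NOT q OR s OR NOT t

True

Suppose v = false.
(t) alone gives t = true.
(NOT p) alone gives p = false.
(q) alone gives q = true.
But (NOT q) is also a unit clause — contradiction.
So every satisfying assignment has v = True.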